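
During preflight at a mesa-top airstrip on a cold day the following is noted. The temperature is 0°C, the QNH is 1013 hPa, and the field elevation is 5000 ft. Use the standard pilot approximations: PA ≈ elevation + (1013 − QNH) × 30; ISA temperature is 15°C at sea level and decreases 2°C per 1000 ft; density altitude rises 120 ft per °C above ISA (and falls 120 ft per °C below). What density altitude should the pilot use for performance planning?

4400 ft

Pressure altitude = 5000 + (1013 − 1013) × 30 = 5000 + (0) = 5000 ft.
ISA temperature at 5000 ft = 15 − 2 × (5000/1000) = 5°C.
ISA deviation = 0 − 5 = -5°C.
Density altitude = 5000 + 120 × (-5) = 4400 ft.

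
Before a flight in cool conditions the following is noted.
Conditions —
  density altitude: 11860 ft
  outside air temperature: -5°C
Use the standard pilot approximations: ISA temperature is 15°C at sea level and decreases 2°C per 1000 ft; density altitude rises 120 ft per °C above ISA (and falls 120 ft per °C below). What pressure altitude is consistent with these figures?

11500 ft

DA = PA + 120 × (OAT − (15 − 2·PA/1000)) = PA + 120·OAT − 1800 + 0.24·PA = 1.24·PA + 120·OAT − 1800.
So 1.24·PA = 11860 − 120 × (-5) + 1800 = 14260.
PA = 14260 / 1.24 = 11500 ft.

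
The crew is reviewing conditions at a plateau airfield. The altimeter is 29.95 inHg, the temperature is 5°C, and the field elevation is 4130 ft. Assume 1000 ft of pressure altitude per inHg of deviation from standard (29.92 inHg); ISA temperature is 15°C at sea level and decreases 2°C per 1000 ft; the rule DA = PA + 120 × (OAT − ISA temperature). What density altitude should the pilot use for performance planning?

Pressure altitude = 4130 + (29.92 − 29.95) × 1000 = 4130 + (-30) = 4100 ft.
ISA temperature at 4100 ft = 15 − 2 × (4100/1000) = 6.8°C.
ISA deviation = 5 − 6.8 = -1.8°C.
Density altitude = 4100 + 120 × (-1.8) = 3884 ft.

3884 ft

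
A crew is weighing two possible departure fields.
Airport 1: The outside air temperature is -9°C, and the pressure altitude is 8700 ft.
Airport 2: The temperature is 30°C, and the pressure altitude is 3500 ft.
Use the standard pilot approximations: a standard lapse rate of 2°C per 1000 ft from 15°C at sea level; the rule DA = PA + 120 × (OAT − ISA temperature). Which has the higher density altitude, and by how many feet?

Airport 1 by 1768 ft

Airport 1: ISA temp = -2.4°C, deviation -6.6°C, DA = 8700 + 120 × (-6.6) = 7908 ft.
Airport 2: ISA temp = 8°C, deviation +22°C, DA = 3500 + 120 × 22 = 6140 ft.
Airport 1 is higher by 7908 − 6140 = 1768 ft.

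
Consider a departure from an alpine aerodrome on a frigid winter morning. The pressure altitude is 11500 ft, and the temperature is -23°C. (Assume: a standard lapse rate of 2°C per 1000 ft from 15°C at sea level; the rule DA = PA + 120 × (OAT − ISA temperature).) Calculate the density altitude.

9700 ft

ISA temperature at 11500 ft = 15 − 2 × (11500/1000) = -8°C.
ISA deviation = -23 − (-8) = -15°C.
Density altitude = 11500 + 120 × (-15) = 11500 + (-1800) = 9700 ft.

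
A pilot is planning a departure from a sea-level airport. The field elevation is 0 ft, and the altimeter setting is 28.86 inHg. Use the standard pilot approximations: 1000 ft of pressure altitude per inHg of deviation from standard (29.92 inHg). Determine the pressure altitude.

1060 ft

Pressure correction = (29.92 − 28.86) × 1000 = +1060 ft.
Pressure altitude = 0 + (+1060) = 1060 ft.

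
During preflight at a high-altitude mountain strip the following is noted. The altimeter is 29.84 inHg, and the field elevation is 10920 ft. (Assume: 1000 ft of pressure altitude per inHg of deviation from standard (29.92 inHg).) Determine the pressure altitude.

11000 ft

Pressure correction = (29.92 − 29.84) × 1000 = +80 ft.
Pressure altitude = 10920 + (+80) = 11000 ft.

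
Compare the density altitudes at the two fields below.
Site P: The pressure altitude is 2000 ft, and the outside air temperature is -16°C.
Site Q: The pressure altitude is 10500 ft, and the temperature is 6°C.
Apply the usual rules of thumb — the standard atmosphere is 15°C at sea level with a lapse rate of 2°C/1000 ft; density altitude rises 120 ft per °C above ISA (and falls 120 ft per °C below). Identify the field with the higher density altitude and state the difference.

Site P: ISA temp = 11°C, deviation -27°C, DA = 2000 + 120 × (-27) = -1240 ft.
Site Q: ISA temp = -6°C, deviation +12°C, DA = 10500 + 120 × 12 = 11940 ft.
Site Q is higher by 11940 − (-1240) = 13180 ft.

Site Q by 13180 ft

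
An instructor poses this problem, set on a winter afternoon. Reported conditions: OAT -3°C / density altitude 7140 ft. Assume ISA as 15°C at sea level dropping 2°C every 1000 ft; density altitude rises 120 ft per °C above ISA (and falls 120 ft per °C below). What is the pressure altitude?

DA = PA + 120 × (OAT − (15 − 2·PA/1000)) = PA + 120·OAT − 1800 + 0.24·PA = 1.24·PA + 120·OAT − 1800.
So 1.24·PA = 7140 − 120 × (-3) + 1800 = 9300.
PA = 9300 / 1.24 = 7500 ft.

7500 ft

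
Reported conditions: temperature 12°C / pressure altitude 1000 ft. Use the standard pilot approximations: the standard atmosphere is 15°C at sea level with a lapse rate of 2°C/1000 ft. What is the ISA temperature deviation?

ISA temperature at 1000 ft = 15 − 2 × (1000/1000) = 13°C.
Deviation = OAT − ISA = 12 − 13 = -1°C.

ISA-1°C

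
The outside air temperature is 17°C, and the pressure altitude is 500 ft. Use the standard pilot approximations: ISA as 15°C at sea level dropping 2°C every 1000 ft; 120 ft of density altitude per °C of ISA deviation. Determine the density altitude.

860 ft

ISA temperature at 500 ft = 15 − 2 × (500/1000) = 14°C.
ISA deviation = 17 − 14 = +3°C.
Density altitude = 500 + 120 × (3) = 500 + (+360) = 860 ft.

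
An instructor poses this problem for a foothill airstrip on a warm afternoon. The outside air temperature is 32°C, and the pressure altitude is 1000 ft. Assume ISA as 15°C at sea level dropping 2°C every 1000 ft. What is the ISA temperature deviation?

ISA temperature at 1000 ft = 15 − 2 × (1000/1000) = 13°C.
Deviation = OAT − ISA = 32 − 13 = +19°C.

ISA+19°C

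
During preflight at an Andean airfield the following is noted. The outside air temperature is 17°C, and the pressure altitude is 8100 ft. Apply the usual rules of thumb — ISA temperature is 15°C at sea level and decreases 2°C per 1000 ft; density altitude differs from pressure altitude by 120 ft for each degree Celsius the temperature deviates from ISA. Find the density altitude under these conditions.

10284 ft

ISA temperature at 8100 ft = 15 − 2 × (8100/1000) = -1.2°C.
ISA deviation = 17 − (-1.2) = +18.2°C.
Density altitude = 8100 + 120 × (18.2) = 8100 + (+2184) = 10284 ft.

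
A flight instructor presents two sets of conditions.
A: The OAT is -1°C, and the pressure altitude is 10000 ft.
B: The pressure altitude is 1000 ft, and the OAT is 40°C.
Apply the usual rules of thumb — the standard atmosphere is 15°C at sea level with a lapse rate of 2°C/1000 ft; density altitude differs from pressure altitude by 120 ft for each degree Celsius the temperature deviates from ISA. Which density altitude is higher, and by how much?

A by 6240 ft

A: ISA temp = -5°C, deviation +4°C, DA = 10000 + 120 × 4 = 10480 ft.
B: ISA temp = 13°C, deviation +27°C, DA = 1000 + 120 × 27 = 4240 ft.
A is higher by 10480 − 4240 = 6240 ft.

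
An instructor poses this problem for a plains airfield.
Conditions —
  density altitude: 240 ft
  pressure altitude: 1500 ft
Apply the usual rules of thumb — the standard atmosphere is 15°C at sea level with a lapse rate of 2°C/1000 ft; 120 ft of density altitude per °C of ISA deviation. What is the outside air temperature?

1.5°C

Density altitude − pressure altitude = 240 − 1500 = -1260 ft.
At 120 ft/°C that is an ISA deviation of -1260/120 = -10.5°C.
ISA temperature at 1500 ft = 15 − 2 × (1500/1000) = 12°C.
OAT = ISA + deviation = 12 + (-10.5) = 1.5°C.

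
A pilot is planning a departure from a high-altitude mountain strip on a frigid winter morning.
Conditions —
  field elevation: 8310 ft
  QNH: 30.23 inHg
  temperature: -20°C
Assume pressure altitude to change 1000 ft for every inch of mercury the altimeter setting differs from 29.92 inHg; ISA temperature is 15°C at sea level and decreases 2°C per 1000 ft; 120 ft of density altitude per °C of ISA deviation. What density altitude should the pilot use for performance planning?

5720 ft

Pressure altitude = 8310 + (29.92 − 30.23) × 1000 = 8310 + (-310) = 8000 ft.
ISA temperature at 8000 ft = 15 − 2 × (8000/1000) = -1°C.
ISA deviation = -20 − (-1) = -19°C.
Density altitude = 8000 + 120 × (-19) = 5720 ft.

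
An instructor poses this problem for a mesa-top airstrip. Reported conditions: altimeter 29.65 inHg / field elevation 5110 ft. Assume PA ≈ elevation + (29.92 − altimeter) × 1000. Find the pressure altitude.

Pressure correction = (29.92 − 29.65) × 1000 = +270 ft.
Pressure altitude = 5110 + (+270) = 5380 ft.

5380 ft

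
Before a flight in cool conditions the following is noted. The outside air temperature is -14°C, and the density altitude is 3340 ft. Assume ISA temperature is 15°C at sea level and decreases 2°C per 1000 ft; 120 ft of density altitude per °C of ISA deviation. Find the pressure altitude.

5500 ft

DA = PA + 120 × (OAT − (15 − 2·PA/1000)) = PA + 120·OAT − 1800 + 0.24·PA = 1.24·PA + 120·OAT − 1800.
So 1.24·PA = 3340 − 120 × (-14) + 1800 = 6820.
PA = 6820 / 1.24 = 5500 ft.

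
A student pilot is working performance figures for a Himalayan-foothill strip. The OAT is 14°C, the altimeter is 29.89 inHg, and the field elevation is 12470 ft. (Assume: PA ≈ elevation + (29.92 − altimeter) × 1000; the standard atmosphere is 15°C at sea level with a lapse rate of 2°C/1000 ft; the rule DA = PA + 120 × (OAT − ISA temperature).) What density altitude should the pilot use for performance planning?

Pressure altitude = 12470 + (29.92 − 29.89) × 1000 = 12470 + (+30) = 12500 ft.
ISA temperature at 12500 ft = 15 − 2 × (12500/1000) = -10°C.
ISA deviation = 14 − (-10) = +24°C.
Density altitude = 12500 + 120 × (24) = 15380 ft.

15380 ft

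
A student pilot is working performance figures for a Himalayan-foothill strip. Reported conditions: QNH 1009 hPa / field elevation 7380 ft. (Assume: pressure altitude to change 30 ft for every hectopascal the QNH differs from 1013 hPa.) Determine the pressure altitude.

Pressure correction = (1013 − 1009) × 30 = +120 ft.
Pressure altitude = 7380 + (+120) = 7500 ft.

7500 ft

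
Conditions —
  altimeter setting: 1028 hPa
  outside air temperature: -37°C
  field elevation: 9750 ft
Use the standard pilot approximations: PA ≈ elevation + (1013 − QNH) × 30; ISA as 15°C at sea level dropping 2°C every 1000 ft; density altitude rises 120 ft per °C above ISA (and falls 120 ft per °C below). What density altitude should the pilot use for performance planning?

Pressure altitude = 9750 + (1013 − 1028) × 30 = 9750 + (-450) = 9300 ft.
ISA temperature at 9300 ft = 15 − 2 × (9300/1000) = -3.6°C.
ISA deviation = -37 − (-3.6) = -33.4°C.
Density altitude = 9300 + 120 × (-33.4) = 5292 ft.

5292 ft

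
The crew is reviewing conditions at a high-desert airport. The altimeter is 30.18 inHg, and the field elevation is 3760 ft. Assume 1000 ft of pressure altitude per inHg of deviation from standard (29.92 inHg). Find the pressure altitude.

3500 ft

Pressure correction = (29.92 − 30.18) × 1000 = -260 ft.
Pressure altitude = 3760 + (-260) = 3500 ft.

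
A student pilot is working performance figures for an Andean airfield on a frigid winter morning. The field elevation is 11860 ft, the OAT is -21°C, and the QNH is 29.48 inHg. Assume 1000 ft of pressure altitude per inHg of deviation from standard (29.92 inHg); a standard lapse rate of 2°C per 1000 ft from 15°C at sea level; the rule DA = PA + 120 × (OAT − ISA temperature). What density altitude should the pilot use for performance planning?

Pressure altitude = 11860 + (29.92 − 29.48) × 1000 = 11860 + (+440) = 12300 ft.
ISA temperature at 12300 ft = 15 − 2 × (12300/1000) = -9.6°C.
ISA deviation = -21 − (-9.6) = -11.4°C.
Density altitude = 12300 + 120 × (-11.4) = 10932 ft.

10932 ft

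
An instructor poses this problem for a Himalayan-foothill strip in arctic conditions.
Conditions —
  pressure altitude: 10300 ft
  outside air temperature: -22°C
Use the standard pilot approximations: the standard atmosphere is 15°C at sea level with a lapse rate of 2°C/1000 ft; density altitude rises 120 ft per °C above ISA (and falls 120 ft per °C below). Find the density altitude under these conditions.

ISA temperature at 10300 ft = 15 − 2 × (10300/1000) = -5.6°C.
ISA deviation = -22 − (-5.6) = -16.4°C.
Density altitude = 10300 + 120 × (-16.4) = 10300 + (-1968) = 8332 ft.

8332 ft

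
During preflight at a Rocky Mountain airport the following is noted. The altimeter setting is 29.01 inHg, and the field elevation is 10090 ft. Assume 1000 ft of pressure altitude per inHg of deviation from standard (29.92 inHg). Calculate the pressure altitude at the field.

11000 ft

Pressure correction = (29.92 − 29.01) × 1000 = +910 ft.
Pressure altitude = 10090 + (+910) = 11000 ft.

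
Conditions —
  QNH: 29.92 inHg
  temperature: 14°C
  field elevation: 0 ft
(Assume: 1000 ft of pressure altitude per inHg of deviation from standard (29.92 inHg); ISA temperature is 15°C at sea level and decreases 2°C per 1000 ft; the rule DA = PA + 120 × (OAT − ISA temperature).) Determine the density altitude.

-120 ft

Pressure altitude = 0 + (29.92 − 29.92) × 1000 = 0 + (0) = 0 ft.
ISA temperature at 0 ft = 15 − 2 × (0/1000) = 15°C.
ISA deviation = 14 − 15 = -1°C.
Density altitude = 0 + 120 × (-1) = -120 ft.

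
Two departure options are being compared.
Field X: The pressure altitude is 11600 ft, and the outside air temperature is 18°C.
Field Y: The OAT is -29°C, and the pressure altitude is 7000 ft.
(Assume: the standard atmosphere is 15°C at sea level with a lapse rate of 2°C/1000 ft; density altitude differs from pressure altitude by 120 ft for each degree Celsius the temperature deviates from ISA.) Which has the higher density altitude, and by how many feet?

Field X by 11344 ft

Field X: ISA temp = -8.2°C, deviation +26.2°C, DA = 11600 + 120 × 26.2 = 14744 ft.
Field Y: ISA temp = 1°C, deviation -30°C, DA = 7000 + 120 × (-30) = 3400 ft.
Field X is higher by 14744 − 3400 = 11344 ft.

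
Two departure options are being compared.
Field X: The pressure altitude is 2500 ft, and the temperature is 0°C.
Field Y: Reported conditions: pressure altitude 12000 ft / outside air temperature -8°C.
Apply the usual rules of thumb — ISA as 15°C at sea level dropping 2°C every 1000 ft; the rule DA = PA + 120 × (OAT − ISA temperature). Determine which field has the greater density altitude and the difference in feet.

Field Y by 10820 ft

Field X: ISA temp = 10°C, deviation -10°C, DA = 2500 + 120 × (-10) = 1300 ft.
Field Y: ISA temp = -9°C, deviation +1°C, DA = 12000 + 120 × 1 = 12120 ft.
Field Y is higher by 12120 − 1300 = 10820 ft.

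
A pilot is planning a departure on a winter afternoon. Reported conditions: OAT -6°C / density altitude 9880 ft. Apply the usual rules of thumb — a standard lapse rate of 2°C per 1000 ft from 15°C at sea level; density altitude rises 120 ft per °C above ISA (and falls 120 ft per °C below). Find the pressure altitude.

DA = PA + 120 × (OAT − (15 − 2·PA/1000)) = PA + 120·OAT − 1800 + 0.24·PA = 1.24·PA + 120·OAT − 1800.
So 1.24·PA = 9880 − 120 × (-6) + 1800 = 12400.
PA = 12400 / 1.24 = 10000 ft.

10000 ft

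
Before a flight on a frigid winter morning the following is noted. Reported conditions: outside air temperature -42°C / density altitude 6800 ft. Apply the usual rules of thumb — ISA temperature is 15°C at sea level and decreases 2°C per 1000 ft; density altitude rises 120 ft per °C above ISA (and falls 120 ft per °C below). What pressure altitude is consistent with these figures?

11000 ft

DA = PA + 120 × (OAT − (15 − 2·PA/1000)) = PA + 120·OAT − 1800 + 0.24·PA = 1.24·PA + 120·OAT − 1800.
So 1.24·PA = 6800 − 120 × (-42) + 1800 = 13640.
PA = 13640 / 1.24 = 11000 ft.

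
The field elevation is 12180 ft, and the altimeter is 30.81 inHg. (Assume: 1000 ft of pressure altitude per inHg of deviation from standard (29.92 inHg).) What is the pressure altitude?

Pressure correction = (29.92 − 30.81) × 1000 = -890 ft.
Pressure altitude = 12180 + (-890) = 11290 ft.

11290 ft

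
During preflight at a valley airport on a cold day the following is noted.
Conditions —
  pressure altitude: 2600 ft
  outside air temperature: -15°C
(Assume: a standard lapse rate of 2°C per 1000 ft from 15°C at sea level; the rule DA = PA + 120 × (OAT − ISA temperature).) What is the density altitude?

ISA temperature at 2600 ft = 15 − 2 × (2600/1000) = 9.8°C.
ISA deviation = -15 − 9.8 = -24.8°C.
Density altitude = 2600 + 120 × (-24.8) = 2600 + (-2976) = -376 ft.

-376 ft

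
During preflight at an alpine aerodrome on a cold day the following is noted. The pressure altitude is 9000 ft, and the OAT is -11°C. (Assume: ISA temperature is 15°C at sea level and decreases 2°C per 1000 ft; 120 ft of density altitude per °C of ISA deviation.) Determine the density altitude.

8040 ft

ISA temperature at 9000 ft = 15 − 2 × (9000/1000) = -3°C.
ISA deviation = -11 − (-3) = -8°C.
Density altitude = 9000 + 120 × (-8) = 9000 + (-960) = 8040 ft.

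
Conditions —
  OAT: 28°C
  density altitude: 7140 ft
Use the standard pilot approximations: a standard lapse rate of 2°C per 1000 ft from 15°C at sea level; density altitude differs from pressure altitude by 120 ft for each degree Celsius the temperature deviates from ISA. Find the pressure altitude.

4500 ft

DA = PA + 120 × (OAT − (15 − 2·PA/1000)) = PA + 120·OAT − 1800 + 0.24·PA = 1.24·PA + 120·OAT − 1800.
So 1.24·PA = 7140 − 120 × 28 + 1800 = 5580.
PA = 5580 / 1.24 = 4500 ft.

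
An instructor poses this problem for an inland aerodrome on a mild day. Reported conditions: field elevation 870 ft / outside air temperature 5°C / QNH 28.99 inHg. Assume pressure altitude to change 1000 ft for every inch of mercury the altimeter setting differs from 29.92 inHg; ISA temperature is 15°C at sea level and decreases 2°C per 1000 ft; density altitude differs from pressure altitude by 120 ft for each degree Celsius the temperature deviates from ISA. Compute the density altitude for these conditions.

Pressure altitude = 870 + (29.92 − 28.99) × 1000 = 870 + (+930) = 1800 ft.
ISA temperature at 1800 ft = 15 − 2 × (1800/1000) = 11.4°C.
ISA deviation = 5 − 11.4 = -6.4°C.
Density altitude = 1800 + 120 × (-6.4) = 1032 ft.

1032 ft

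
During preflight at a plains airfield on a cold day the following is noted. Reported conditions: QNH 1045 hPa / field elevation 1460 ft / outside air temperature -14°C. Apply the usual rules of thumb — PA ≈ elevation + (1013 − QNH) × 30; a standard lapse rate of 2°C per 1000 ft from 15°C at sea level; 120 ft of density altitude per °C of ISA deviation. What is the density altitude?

Pressure altitude = 1460 + (1013 − 1045) × 30 = 1460 + (-960) = 500 ft.
ISA temperature at 500 ft = 15 − 2 × (500/1000) = 14°C.
ISA deviation = -14 − 14 = -28°C.
Density altitude = 500 + 120 × (-28) = -2860 ft.

-2860 ft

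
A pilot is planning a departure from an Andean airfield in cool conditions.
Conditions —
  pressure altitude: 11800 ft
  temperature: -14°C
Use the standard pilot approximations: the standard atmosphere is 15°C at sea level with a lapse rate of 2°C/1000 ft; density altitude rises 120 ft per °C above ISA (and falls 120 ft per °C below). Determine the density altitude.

ISA temperature at 11800 ft = 15 − 2 × (11800/1000) = -8.6°C.
ISA deviation = -14 − (-8.6) = -5.4°C.
Density altitude = 11800 + 120 × (-5.4) = 11800 + (-648) = 11152 ft.

11152 ft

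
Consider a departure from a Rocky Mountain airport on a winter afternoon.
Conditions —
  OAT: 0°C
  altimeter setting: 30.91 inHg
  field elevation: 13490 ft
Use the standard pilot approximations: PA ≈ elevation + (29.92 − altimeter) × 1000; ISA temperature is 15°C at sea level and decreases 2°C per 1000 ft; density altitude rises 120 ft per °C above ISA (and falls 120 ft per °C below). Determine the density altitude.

Pressure altitude = 13490 + (29.92 − 30.91) × 1000 = 13490 + (-990) = 12500 ft.
ISA temperature at 12500 ft = 15 − 2 × (12500/1000) = -10°C.
ISA deviation = 0 − (-10) = +10°C.
Density altitude = 12500 + 120 × (10) = 13700 ft.

13700 ft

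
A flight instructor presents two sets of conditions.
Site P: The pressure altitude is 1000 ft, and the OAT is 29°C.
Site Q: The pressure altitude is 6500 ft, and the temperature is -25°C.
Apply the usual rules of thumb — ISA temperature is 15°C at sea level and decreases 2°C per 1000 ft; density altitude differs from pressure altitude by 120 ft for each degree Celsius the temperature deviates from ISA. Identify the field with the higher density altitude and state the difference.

Site Q by 340 ft

Site P: ISA temp = 13°C, deviation +16°C, DA = 1000 + 120 × 16 = 2920 ft.
Site Q: ISA temp = 2°C, deviation -27°C, DA = 6500 + 120 × (-27) = 3260 ft.
Site Q is higher by 3260 − 2920 = 340 ft.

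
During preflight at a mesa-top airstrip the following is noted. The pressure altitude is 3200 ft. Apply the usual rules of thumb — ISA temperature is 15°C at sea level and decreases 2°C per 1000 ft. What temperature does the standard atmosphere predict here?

8.6°C

ISA temperature = 15 − 2 × (3200/1000) = 15 − 6.4 = 8.6°C.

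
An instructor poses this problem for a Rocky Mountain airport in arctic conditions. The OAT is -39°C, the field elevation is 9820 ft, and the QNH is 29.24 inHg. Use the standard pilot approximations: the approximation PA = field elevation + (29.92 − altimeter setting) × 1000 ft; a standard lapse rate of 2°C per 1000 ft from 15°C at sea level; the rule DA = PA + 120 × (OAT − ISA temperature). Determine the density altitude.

6540 ft

Pressure altitude = 9820 + (29.92 − 29.24) × 1000 = 9820 + (+680) = 10500 ft.
ISA temperature at 10500 ft = 15 − 2 × (10500/1000) = -6°C.
ISA deviation = -39 − (-6) = -33°C.
Density altitude = 10500 + 120 × (-33) = 6540 ft.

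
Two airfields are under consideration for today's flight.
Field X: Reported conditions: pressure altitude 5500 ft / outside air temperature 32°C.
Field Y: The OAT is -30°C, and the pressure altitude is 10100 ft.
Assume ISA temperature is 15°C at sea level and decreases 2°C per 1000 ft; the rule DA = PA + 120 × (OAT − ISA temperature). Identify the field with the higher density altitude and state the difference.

Field X: ISA temp = 4°C, deviation +28°C, DA = 5500 + 120 × 28 = 8860 ft.
Field Y: ISA temp = -5.2°C, deviation -24.8°C, DA = 10100 + 120 × (-24.8) = 7124 ft.
Field X is higher by 8860 − 7124 = 1736 ft.

Field X by 1736 ft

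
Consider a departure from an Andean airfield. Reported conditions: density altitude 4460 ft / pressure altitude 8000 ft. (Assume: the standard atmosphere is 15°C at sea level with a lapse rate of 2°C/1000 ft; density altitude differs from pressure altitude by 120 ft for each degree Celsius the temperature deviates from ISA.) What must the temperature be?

-30.5°C

Density altitude − pressure altitude = 4460 − 8000 = -3540 ft.
At 120 ft/°C that is an ISA deviation of -3540/120 = -29.5°C.
ISA temperature at 8000 ft = 15 − 2 × (8000/1000) = -1°C.
OAT = ISA + deviation = -1 + (-29.5) = -30.5°C.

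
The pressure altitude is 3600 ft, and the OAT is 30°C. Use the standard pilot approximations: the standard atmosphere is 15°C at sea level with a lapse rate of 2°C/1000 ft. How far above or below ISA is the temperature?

ISA temperature at 3600 ft = 15 − 2 × (3600/1000) = 7.8°C.
Deviation = OAT − ISA = 30 − 7.8 = +22.2°C.

ISA+22.2°C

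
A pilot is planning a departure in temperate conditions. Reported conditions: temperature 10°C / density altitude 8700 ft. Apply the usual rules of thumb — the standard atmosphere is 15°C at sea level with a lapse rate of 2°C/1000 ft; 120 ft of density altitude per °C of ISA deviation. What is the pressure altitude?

DA = PA + 120 × (OAT − (15 − 2·PA/1000)) = PA + 120·OAT − 1800 + 0.24·PA = 1.24·PA + 120·OAT − 1800.
So 1.24·PA = 8700 − 120 × 10 + 1800 = 9300.
PA = 9300 / 1.24 = 7500 ft.

7500 ft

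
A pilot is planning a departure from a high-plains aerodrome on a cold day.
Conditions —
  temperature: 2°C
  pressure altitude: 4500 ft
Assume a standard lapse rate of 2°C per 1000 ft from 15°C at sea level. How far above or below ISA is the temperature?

ISA-4°C

ISA temperature at 4500 ft = 15 − 2 × (4500/1000) = 6°C.
Deviation = OAT − ISA = 2 − 6 = -4°C.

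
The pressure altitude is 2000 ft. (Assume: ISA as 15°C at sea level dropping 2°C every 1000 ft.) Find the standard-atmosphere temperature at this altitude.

ISA temperature = 15 − 2 × (2000/1000) = 15 − 4 = 11°C.

11°C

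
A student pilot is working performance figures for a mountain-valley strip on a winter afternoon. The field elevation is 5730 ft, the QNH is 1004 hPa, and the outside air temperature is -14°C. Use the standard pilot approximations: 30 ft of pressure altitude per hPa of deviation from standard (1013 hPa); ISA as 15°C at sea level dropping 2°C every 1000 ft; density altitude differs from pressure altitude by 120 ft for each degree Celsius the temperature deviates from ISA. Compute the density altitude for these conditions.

3960 ft

Pressure altitude = 5730 + (1013 − 1004) × 30 = 5730 + (+270) = 6000 ft.
ISA temperature at 6000 ft = 15 − 2 × (6000/1000) = 3°C.
ISA deviation = -14 − 3 = -17°C.
Density altitude = 6000 + 120 × (-17) = 3960 ft.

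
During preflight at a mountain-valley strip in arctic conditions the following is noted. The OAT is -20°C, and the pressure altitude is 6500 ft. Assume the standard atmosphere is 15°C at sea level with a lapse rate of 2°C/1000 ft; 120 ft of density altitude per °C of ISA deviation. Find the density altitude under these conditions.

ISA temperature at 6500 ft = 15 − 2 × (6500/1000) = 2°C.
ISA deviation = -20 − 2 = -22°C.
Density altitude = 6500 + 120 × (-22) = 6500 + (-2640) = 3860 ft.

3860 ft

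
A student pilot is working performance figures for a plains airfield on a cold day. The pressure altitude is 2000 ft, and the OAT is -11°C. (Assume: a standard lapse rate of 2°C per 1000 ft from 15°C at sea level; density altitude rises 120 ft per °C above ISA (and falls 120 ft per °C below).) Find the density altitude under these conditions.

ISA temperature at 2000 ft = 15 − 2 × (2000/1000) = 11°C.
ISA deviation = -11 − 11 = -22°C.
Density altitude = 2000 + 120 × (-22) = 2000 + (-2640) = -640 ft.

-640 ft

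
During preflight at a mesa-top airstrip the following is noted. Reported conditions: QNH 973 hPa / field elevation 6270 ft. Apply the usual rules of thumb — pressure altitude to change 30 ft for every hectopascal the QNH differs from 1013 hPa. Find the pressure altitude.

Pressure correction = (1013 − 973) × 30 = +1200 ft.
Pressure altitude = 6270 + (+1200) = 7470 ft.

7470 ft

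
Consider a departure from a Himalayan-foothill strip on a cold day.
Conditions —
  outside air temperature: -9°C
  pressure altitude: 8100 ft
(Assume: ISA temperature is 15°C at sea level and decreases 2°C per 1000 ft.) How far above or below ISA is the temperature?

ISA-7.8°C

ISA temperature at 8100 ft = 15 − 2 × (8100/1000) = -1.2°C.
Deviation = OAT − ISA = -9 − (-1.2) = -7.8°C.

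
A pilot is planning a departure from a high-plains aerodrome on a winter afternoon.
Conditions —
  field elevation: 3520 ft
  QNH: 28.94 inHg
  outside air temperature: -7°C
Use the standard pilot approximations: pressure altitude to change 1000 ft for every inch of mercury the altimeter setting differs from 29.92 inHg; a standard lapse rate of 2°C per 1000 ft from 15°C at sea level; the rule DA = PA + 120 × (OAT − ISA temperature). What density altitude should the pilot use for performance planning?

Pressure altitude = 3520 + (29.92 − 28.94) × 1000 = 3520 + (+980) = 4500 ft.
ISA temperature at 4500 ft = 15 − 2 × (4500/1000) = 6°C.
ISA deviation = -7 − 6 = -13°C.
Density altitude = 4500 + 120 × (-13) = 2940 ft.

2940 ft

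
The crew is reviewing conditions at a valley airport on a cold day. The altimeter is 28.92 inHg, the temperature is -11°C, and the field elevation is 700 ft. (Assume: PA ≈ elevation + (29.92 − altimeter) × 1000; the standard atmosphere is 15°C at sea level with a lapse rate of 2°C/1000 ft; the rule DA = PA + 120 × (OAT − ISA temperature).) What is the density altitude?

Pressure altitude = 700 + (29.92 − 28.92) × 1000 = 700 + (+1000) = 1700 ft.
ISA temperature at 1700 ft = 15 − 2 × (1700/1000) = 11.6°C.
ISA deviation = -11 − 11.6 = -22.6°C.
Density altitude = 1700 + 120 × (-22.6) = -1012 ft.

-1012 ft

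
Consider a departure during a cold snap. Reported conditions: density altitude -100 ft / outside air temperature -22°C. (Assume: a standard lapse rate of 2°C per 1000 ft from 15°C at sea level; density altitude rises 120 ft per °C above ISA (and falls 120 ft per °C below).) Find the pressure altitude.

3500 ft

DA = PA + 120 × (OAT − (15 − 2·PA/1000)) = PA + 120·OAT − 1800 + 0.24·PA = 1.24·PA + 120·OAT − 1800.
So 1.24·PA = -100 − 120 × (-22) + 1800 = 4340.
PA = 4340 / 1.24 = 3500 ft.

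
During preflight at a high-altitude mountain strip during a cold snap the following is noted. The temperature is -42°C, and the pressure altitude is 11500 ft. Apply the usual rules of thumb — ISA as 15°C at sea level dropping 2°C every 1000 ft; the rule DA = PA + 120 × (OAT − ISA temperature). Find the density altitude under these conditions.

ISA temperature at 11500 ft = 15 − 2 × (11500/1000) = -8°C.
ISA deviation = -42 − (-8) = -34°C.
Density altitude = 11500 + 120 × (-34) = 11500 + (-4080) = 7420 ft.

7420 ft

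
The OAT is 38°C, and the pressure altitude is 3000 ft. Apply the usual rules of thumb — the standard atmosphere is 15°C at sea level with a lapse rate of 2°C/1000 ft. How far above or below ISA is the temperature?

ISA temperature at 3000 ft = 15 − 2 × (3000/1000) = 9°C.
Deviation = OAT − ISA = 38 − 9 = +29°C.

ISA+29°C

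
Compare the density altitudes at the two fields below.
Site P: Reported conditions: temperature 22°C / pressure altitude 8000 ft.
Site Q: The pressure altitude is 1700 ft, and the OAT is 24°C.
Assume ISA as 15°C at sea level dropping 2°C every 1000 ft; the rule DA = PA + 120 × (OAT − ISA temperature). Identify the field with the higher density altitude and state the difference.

Site P by 7572 ft

Site P: ISA temp = -1°C, deviation +23°C, DA = 8000 + 120 × 23 = 10760 ft.
Site Q: ISA temp = 11.6°C, deviation +12.4°C, DA = 1700 + 120 × 12.4 = 3188 ft.
Site P is higher by 10760 − 3188 = 7572 ft.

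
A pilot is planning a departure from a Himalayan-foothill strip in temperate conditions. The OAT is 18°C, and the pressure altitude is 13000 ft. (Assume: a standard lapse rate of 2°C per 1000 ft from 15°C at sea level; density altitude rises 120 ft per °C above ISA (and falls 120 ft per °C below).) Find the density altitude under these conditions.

16480 ft

ISA temperature at 13000 ft = 15 − 2 × (13000/1000) = -11°C.
ISA deviation = 18 − (-11) = +29°C.
Density altitude = 13000 + 120 × (29) = 13000 + (+3480) = 16480 ft.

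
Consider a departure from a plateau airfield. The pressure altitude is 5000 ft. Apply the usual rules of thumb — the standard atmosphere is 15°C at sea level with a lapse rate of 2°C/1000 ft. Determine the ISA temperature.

5°C

ISA temperature = 15 − 2 × (5000/1000) = 15 − 10 = 5°C.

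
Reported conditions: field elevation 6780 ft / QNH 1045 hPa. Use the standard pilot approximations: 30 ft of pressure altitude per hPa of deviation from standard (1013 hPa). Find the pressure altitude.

5820 ft

Pressure correction = (1013 − 1045) × 30 = -960 ft.
Pressure altitude = 6780 + (-960) = 5820 ft.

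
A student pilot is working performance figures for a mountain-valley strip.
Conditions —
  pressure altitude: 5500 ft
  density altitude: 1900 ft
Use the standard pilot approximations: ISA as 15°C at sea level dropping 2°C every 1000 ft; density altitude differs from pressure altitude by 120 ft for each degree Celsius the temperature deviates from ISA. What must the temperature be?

-26°C

Density altitude − pressure altitude = 1900 − 5500 = -3600 ft.
At 120 ft/°C that is an ISA deviation of -3600/120 = -30°C.
ISA temperature at 5500 ft = 15 − 2 × (5500/1000) = 4°C.
OAT = ISA + deviation = 4 + (-30) = -26°C.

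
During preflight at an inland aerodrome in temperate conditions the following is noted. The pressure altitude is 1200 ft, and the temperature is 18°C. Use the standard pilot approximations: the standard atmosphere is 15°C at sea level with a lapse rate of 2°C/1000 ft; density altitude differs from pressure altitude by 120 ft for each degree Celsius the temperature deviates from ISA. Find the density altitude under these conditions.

ISA temperature at 1200 ft = 15 − 2 × (1200/1000) = 12.6°C.
ISA deviation = 18 − 12.6 = +5.4°C.
Density altitude = 1200 + 120 × (5.4) = 1200 + (+648) = 1848 ft.

1848 ft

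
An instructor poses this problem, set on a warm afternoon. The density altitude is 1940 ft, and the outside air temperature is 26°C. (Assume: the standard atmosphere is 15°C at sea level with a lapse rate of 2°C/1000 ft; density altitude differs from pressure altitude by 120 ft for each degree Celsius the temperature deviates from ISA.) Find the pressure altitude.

500 ft

DA = PA + 120 × (OAT − (15 − 2·PA/1000)) = PA + 120·OAT − 1800 + 0.24·PA = 1.24·PA + 120·OAT − 1800.
So 1.24·PA = 1940 − 120 × 26 + 1800 = 620.
PA = 620 / 1.24 = 500 ft.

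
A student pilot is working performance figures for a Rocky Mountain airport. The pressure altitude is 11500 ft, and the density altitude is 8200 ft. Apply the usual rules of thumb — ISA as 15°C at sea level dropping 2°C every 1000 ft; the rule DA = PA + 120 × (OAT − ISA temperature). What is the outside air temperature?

-35.5°C

Density altitude − pressure altitude = 8200 − 11500 = -3300 ft.
At 120 ft/°C that is an ISA deviation of -3300/120 = -27.5°C.
ISA temperature at 11500 ft = 15 − 2 × (11500/1000) = -8°C.
OAT = ISA + deviation = -8 + (-27.5) = -35.5°C.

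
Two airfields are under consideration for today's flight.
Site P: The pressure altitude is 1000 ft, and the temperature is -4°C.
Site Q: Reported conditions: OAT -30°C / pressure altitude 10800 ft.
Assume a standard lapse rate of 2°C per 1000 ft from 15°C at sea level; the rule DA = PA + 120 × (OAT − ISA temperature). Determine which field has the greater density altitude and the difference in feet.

Site Q by 9032 ft

Site P: ISA temp = 13°C, deviation -17°C, DA = 1000 + 120 × (-17) = -1040 ft.
Site Q: ISA temp = -6.6°C, deviation -23.4°C, DA = 10800 + 120 × (-23.4) = 7992 ft.
Site Q is higher by 7992 − (-1040) = 9032 ft.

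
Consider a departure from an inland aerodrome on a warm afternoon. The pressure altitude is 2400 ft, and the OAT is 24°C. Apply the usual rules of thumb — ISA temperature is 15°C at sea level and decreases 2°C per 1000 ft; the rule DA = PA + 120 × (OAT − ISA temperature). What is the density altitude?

4056 ft

ISA temperature at 2400 ft = 15 − 2 × (2400/1000) = 10.2°C.
ISA deviation = 24 − 10.2 = +13.8°C.
Density altitude = 2400 + 120 × (13.8) = 2400 + (+1656) = 4056 ft.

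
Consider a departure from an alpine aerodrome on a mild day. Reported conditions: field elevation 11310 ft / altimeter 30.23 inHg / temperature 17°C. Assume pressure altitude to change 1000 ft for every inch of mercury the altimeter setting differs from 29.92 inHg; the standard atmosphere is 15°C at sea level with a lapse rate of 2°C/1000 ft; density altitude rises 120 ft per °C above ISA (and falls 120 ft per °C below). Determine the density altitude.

13880 ft

Pressure altitude = 11310 + (29.92 − 30.23) × 1000 = 11310 + (-310) = 11000 ft.
ISA temperature at 11000 ft = 15 − 2 × (11000/1000) = -7°C.
ISA deviation = 17 − (-7) = +24°C.
Density altitude = 11000 + 120 × (24) = 13880 ft.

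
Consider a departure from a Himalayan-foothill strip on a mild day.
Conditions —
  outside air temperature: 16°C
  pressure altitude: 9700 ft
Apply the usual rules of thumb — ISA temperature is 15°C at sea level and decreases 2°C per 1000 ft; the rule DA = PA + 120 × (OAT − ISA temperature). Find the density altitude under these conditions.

12148 ft

ISA temperature at 9700 ft = 15 − 2 × (9700/1000) = -4.4°C.
ISA deviation = 16 − (-4.4) = +20.4°C.
Density altitude = 9700 + 120 × (20.4) = 9700 + (+2448) = 12148 ft.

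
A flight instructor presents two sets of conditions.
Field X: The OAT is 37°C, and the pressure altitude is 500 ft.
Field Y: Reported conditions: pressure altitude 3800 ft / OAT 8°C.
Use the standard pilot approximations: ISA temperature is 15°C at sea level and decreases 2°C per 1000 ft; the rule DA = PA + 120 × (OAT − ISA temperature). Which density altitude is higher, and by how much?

Field Y by 612 ft

Field X: ISA temp = 14°C, deviation +23°C, DA = 500 + 120 × 23 = 3260 ft.
Field Y: ISA temp = 7.4°C, deviation +0.6°C, DA = 3800 + 120 × 0.6 = 3872 ft.
Field Y is higher by 3872 − 3260 = 612 ft.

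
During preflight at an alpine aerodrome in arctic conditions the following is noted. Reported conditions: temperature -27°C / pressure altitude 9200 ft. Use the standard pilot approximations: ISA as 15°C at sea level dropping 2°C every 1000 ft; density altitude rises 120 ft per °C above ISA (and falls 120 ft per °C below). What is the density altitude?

6368 ft

ISA temperature at 9200 ft = 15 − 2 × (9200/1000) = -3.4°C.
ISA deviation = -27 − (-3.4) = -23.6°C.
Density altitude = 9200 + 120 × (-23.6) = 9200 + (-2832) = 6368 ft.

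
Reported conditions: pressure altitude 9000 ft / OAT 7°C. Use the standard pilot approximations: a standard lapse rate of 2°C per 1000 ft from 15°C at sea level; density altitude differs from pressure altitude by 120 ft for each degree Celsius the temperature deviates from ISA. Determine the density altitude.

10200 ft

ISA temperature at 9000 ft = 15 − 2 × (9000/1000) = -3°C.
ISA deviation = 7 − (-3) = +10°C.
Density altitude = 9000 + 120 × (10) = 9000 + (+1200) = 10200 ft.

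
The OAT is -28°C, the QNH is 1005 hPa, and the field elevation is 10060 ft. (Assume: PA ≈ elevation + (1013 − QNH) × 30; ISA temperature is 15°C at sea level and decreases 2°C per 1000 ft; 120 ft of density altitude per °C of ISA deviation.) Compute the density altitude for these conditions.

Pressure altitude = 10060 + (1013 − 1005) × 30 = 10060 + (+240) = 10300 ft.
ISA temperature at 10300 ft = 15 − 2 × (10300/1000) = -5.6°C.
ISA deviation = -28 − (-5.6) = -22.4°C.
Density altitude = 10300 + 120 × (-22.4) = 7612 ft.

7612 ft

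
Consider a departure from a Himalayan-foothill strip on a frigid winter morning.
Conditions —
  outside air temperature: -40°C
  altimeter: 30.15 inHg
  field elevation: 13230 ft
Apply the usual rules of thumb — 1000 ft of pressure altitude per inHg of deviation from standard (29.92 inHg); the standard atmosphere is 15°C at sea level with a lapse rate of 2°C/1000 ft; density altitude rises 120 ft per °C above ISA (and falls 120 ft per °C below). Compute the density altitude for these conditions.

9520 ft

Pressure altitude = 13230 + (29.92 − 30.15) × 1000 = 13230 + (-230) = 13000 ft.
ISA temperature at 13000 ft = 15 − 2 × (13000/1000) = -11°C.
ISA deviation = -40 − (-11) = -29°C.
Density altitude = 13000 + 120 × (-29) = 9520 ft.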